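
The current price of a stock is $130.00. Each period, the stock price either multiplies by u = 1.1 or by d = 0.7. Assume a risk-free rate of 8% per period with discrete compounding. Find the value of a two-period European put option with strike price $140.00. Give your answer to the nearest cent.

Risk-neutral probability p = (1 + 0.08 − 0.7)/(1.1 − 0.7) = 0.3800/0.4000 = 0.9500
Terminal stock prices: S_uu = 157.3, S_ud = 100.1, S_dd = 63.7
Terminal payoffs (K − S): max(-17.3, 0) = 0, max(39.9, 0) = 39.9, max(76.3, 0) = 76.3
Node u (S = 143): V_u = 1/1.08·[0.9500·0.0000 + 0.0500·39.9000] = 1.8472
Node d (S = 91): V_d = 1/1.08·[0.9500·39.9000 + 0.0500·76.3000] = 38.6296
Node 0 (S = 130): V_0 = 1/1.08·[0.9500·1.8472 + 0.0500·38.6296] = 3.4133

$3.41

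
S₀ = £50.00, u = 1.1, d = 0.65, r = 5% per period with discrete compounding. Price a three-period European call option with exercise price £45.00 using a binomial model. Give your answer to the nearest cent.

Risk-neutral probability p = (1 + 0.05 − 0.65)/(1.1 − 0.65) = 0.4000/0.4500 = 0.8889
Terminal stock prices: S_uuu = 66.55, S_uud = 39.33, S_udd = 23.24, S_ddd = 13.73
Terminal payoffs (S − K): max(21.55, 0) = 21.55, max(-5.675, 0) = 0, max(-21.76, 0) = 0, max(-31.27, 0) = 0
Node uu (S = 60.5): V_uu = 1/1.05·[0.8889·21.5500 + 0.1111·0.0000] = 18.2434
Node ud (S = 35.75): V_ud = 1/1.05·[0.8889·0.0000 + 0.1111·0.0000] = 0.0000
Node dd (S = 21.13): V_dd = 1/1.05·[0.8889·0.0000 + 0.1111·0.0000] = 0.0000
Node u (S = 55): V_u = 1/1.05·[0.8889·18.2434 + 0.1111·0.0000] = 15.4441
Node d (S = 32.5): V_d = 1/1.05·[0.8889·0.0000 + 0.1111·0.0000] = 0.0000
Node 0 (S = 50): V_0 = 1/1.05·[0.8889·15.4441 + 0.1111·0.0000] = 13.0744

£13.07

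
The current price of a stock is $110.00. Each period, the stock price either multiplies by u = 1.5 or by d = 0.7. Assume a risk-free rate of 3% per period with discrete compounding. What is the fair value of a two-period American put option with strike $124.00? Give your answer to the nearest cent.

Risk-neutral probability p = (1 + 0.03 − 0.7)/(1.5 − 0.7) = 0.3300/0.8000 = 0.4125
Terminal stock prices: S_uu = 247.5, S_ud = 115.5, S_dd = 53.9
Terminal payoffs (K − S): max(-123.5, 0) = 0, max(8.5, 0) = 8.5, max(70.1, 0) = 70.1
Node u (S = 165): continuation = 1/1.03·[0.4125·0.0000 + 0.5875·8.5000] = 4.8483; exercise value = 0.0000 ≤ continuation, so V_u = 4.8483
Node d (S = 77): continuation = 1/1.03·[0.4125·8.5000 + 0.5875·70.1000] = 43.3883; exercise value = 47.0000 > continuation, so V_d = 47.0000 (exercise)
Node 0 (S = 110): continuation = 1/1.03·[0.4125·4.8483 + 0.5875·47.0000] = 28.7499; exercise value = 14.0000 ≤ continuation, so V_0 = 28.7499

$28.75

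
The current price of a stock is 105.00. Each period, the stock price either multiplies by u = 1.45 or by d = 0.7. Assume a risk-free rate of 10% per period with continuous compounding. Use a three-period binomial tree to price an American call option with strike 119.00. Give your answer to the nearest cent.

34.09

Risk-neutral probability p = (e^0.1 − 0.7)/(1.45 − 0.7) = 0.4052/0.7500 = 0.5402
Terminal stock prices: S_uuu = 320.1, S_uud = 154.5, S_udd = 74.6, S_ddd = 36.01
Terminal payoffs (S − K): max(201.1, 0) = 201.1, max(35.53, 0) = 35.53, max(-44.4, 0) = 0, max(-82.99, 0) = 0
Node uu (S = 220.8): continuation = e^(−0.1)·[0.5402·201.1056 + 0.4598·35.5337] = 113.0868; exercise value = 101.7625 ≤ continuation, so V_uu = 113.0868
Node ud (S = 106.6): continuation = e^(−0.1)·[0.5402·35.5337 + 0.4598·0.0000] = 17.3696; exercise value = 0.0000 ≤ continuation, so V_ud = 17.3696
Node dd (S = 51.45): continuation = e^(−0.1)·[0.5402·0.0000 + 0.4598·0.0000] = 0.0000; exercise value = 0.0000 ≤ continuation, so V_dd = 0.0000
Node u (S = 152.2): continuation = e^(−0.1)·[0.5402·113.0868 + 0.4598·17.3696] = 62.5050; exercise value = 33.2500 ≤ continuation, so V_u = 62.5050
Node d (S = 73.5): continuation = e^(−0.1)·[0.5402·17.3696 + 0.4598·0.0000] = 8.4906; exercise value = 0.0000 ≤ continuation, so V_d = 8.4906
Node 0 (S = 105): continuation = e^(−0.1)·[0.5402·62.5050 + 0.4598·8.4906] = 34.0858; exercise value = 0.0000 ≤ continuation, so V_0 = 34.0858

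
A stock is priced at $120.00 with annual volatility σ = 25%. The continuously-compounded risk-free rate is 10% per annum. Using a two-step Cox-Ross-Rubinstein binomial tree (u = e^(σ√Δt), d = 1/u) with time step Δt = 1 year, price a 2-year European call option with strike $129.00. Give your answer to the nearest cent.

CRR parameters: u = e^(σ√Δt) = e^(0.25·√1) = 1.2840, d = 1/u = 0.7788
Per-period rate: rΔt = 0.1·1 = 0.1, so R = e^0.1 = 1.1052
Risk-neutral probability p = (e^0.1 − 0.7788)/(1.2840 − 0.7788) = 0.3264/0.5052 = 0.6460
Terminal stock prices: S_uu = 197.8, S_ud = 120, S_dd = 72.78
Terminal payoffs (S − K): max(68.85, 0) = 68.85, max(-9, 0) = 0, max(-56.22, 0) = 0
Node u (S = 154.1): V_u = e^(−0.1)·[0.6460·68.8466 + 0.3540·0.0000] = 40.2419
Node d (S = 93.46): V_d = e^(−0.1)·[0.6460·0.0000 + 0.3540·0.0000] = 0.0000
Node 0 (S = 120): V_0 = e^(−0.1)·[0.6460·40.2419 + 0.3540·0.0000] = 23.5220

$23.52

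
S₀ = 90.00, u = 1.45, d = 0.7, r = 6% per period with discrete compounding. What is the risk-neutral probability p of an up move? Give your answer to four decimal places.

p = 0.4800

Risk-neutral probability p = (1 + 0.06 − 0.7)/(1.45 − 0.7) = 0.3600/0.7500 = 0.4800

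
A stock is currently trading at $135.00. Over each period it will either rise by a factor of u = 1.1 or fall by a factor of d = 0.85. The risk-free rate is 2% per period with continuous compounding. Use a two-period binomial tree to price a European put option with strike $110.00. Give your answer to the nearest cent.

$1.22

Risk-neutral probability p = (e^0.02 − 0.85)/(1.1 − 0.85) = 0.1702/0.2500 = 0.6808
Terminal stock prices: S_uu = 163.4, S_ud = 126.2, S_dd = 97.54
Terminal payoffs (K − S): max(-53.35, 0) = 0, max(-16.22, 0) = 0, max(12.46, 0) = 12.46
Node u (S = 148.5): V_u = e^(−0.02)·[0.6808·0.0000 + 0.3192·0.0000] = 0.0000
Node d (S = 114.8): V_d = e^(−0.02)·[0.6808·0.0000 + 0.3192·12.4625] = 3.8992
Node 0 (S = 135): V_0 = e^(−0.02)·[0.6808·0.0000 + 0.3192·3.8992] = 1.2200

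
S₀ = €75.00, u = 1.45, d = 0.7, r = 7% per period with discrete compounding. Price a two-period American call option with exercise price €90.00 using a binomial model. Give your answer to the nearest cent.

€14.39

Risk-neutral probability p = (1 + 0.07 − 0.7)/(1.45 − 0.7) = 0.3700/0.7500 = 0.4933
Terminal stock prices: S_uu = 157.7, S_ud = 76.12, S_dd = 36.75
Terminal payoffs (S − K): max(67.69, 0) = 67.69, max(-13.88, 0) = 0, max(-53.25, 0) = 0
Node u (S = 108.8): continuation = 1/1.07·[0.4933·67.6875 + 0.5067·0.0000] = 31.2079; exercise value = 18.7500 ≤ continuation, so V_u = 31.2079
Node d (S = 52.5): continuation = 1/1.07·[0.4933·0.0000 + 0.5067·0.0000] = 0.0000; exercise value = 0.0000 ≤ continuation, so V_d = 0.0000
Node 0 (S = 75): continuation = 1/1.07·[0.4933·31.2079 + 0.5067·0.0000] = 14.3887; exercise value = 0.0000 ≤ continuation, so V_0 = 14.3887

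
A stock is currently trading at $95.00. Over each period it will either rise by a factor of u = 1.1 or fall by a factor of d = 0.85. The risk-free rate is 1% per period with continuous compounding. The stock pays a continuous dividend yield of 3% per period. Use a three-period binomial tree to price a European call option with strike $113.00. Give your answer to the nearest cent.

$1.84

Per-period risk-free factor R = e^0.01 = 1.0101; dividend-adjusted growth = e^(0.01−0.03) = 0.9802.
Risk-neutral probability p = (0.9802 − 0.85)/(1.1 − 0.85) = 0.1302/0.2500 = 0.5208
Terminal stock prices: S_uuu = 126.4, S_uud = 97.71, S_udd = 75.5, S_ddd = 58.34
Terminal payoffs (S − K): max(13.45, 0) = 13.45, max(-15.29, 0) = 0, max(-37.5, 0) = 0, max(-54.66, 0) = 0
Node uu (S = 115): V_uu = e^(−0.01)·[0.5208·13.4450 + 0.4792·0.0000] = 6.9324
Node ud (S = 88.83): V_ud = e^(−0.01)·[0.5208·0.0000 + 0.4792·0.0000] = 0.0000
Node dd (S = 68.64): V_dd = e^(−0.01)·[0.5208·0.0000 + 0.4792·0.0000] = 0.0000
Node u (S = 104.5): V_u = e^(−0.01)·[0.5208·6.9324 + 0.4792·0.0000] = 3.5744
Node d (S = 80.75): V_d = e^(−0.01)·[0.5208·0.0000 + 0.4792·0.0000] = 0.0000
Node 0 (S = 95): V_0 = e^(−0.01)·[0.5208·3.5744 + 0.4792·0.0000] = 1.8430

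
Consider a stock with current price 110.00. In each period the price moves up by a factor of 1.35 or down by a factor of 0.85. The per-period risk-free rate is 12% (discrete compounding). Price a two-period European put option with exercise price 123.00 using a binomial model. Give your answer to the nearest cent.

7.34

Risk-neutral probability p = (1 + 0.12 − 0.85)/(1.35 − 0.85) = 0.2700/0.5000 = 0.5400
Terminal stock prices: S_uu = 200.5, S_ud = 126.2, S_dd = 79.47
Terminal payoffs (K − S): max(-77.48, 0) = 0, max(-3.225, 0) = 0, max(43.53, 0) = 43.53
Node u (S = 148.5): V_u = 1/1.12·[0.5400·0.0000 + 0.4600·0.0000] = 0.0000
Node d (S = 93.5): V_d = 1/1.12·[0.5400·0.0000 + 0.4600·43.5250] = 17.8763
Node 0 (S = 110): V_0 = 1/1.12·[0.5400·0.0000 + 0.4600·17.8763] = 7.3421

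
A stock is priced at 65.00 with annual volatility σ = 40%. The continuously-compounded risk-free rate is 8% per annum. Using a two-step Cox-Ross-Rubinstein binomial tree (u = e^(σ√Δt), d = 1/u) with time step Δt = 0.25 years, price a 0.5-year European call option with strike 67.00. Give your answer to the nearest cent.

CRR parameters: u = e^(σ√Δt) = e^(0.4·√0.25) = 1.2214, d = 1/u = 0.8187
Per-period rate: rΔt = 0.08·0.25 = 0.02, so R = e^0.02 = 1.0202
Risk-neutral probability p = (e^0.02 − 0.8187)/(1.2214 − 0.8187) = 0.2015/0.4027 = 0.5003
Terminal stock prices: S_uu = 96.97, S_ud = 65, S_dd = 43.57
Terminal payoffs (S − K): max(29.97, 0) = 29.97, max(-2, 0) = 0, max(-23.43, 0) = 0
Node u (S = 79.39): V_u = e^(−0.02)·[0.5003·29.9686 + 0.4997·0.0000] = 14.6974
Node d (S = 53.22): V_d = e^(−0.02)·[0.5003·0.0000 + 0.4997·0.0000] = 0.0000
Node 0 (S = 65): V_0 = e^(−0.02)·[0.5003·14.6974 + 0.4997·0.0000] = 7.2080

7.21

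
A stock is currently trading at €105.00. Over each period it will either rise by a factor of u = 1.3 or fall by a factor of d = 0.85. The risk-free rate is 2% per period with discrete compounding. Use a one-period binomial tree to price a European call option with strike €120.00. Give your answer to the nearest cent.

Risk-neutral probability p = (1 + 0.02 − 0.85)/(1.3 − 0.85) = 0.1700/0.4500 = 0.3778
Terminal stock prices: S_u = 136.5, S_d = 89.25
Terminal payoffs (S − K): max(16.5, 0) = 16.5, max(-30.75, 0) = 0
Node 0 (S = 105): V_0 = 1/1.02·[0.3778·16.5000 + 0.6222·0.0000] = 6.1111

€6.11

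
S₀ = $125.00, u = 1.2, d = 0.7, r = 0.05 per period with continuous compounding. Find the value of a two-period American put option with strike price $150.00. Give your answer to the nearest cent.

$26.19

Risk-neutral probability p = (e^0.05 − 0.7)/(1.2 − 0.7) = 0.3513/0.5000 = 0.7025
Terminal stock prices: S_uu = 180, S_ud = 105, S_dd = 61.25
Terminal payoffs (K − S): max(-30, 0) = 0, max(45, 0) = 45, max(88.75, 0) = 88.75
Node u (S = 150): continuation = e^(−0.05)·[0.7025·0.0000 + 0.2975·45.0000] = 12.7328; exercise value = 0.0000 ≤ continuation, so V_u = 12.7328
Node d (S = 87.5): continuation = e^(−0.05)·[0.7025·45.0000 + 0.2975·88.7500] = 55.1844; exercise value = 62.5000 > continuation, so V_d = 62.5000 (exercise)
Node 0 (S = 125): continuation = e^(−0.05)·[0.7025·12.7328 + 0.2975·62.5000] = 26.1935; exercise value = 25.0000 ≤ continuation, so V_0 = 26.1935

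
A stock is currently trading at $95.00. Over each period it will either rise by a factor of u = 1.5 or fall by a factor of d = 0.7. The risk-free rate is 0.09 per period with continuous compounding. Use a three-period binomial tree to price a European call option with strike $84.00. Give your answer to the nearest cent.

Risk-neutral probability p = (e^0.09 − 0.7)/(1.5 − 0.7) = 0.3942/0.8000 = 0.4927
Terminal stock prices: S_uuu = 320.6, S_uud = 149.6, S_udd = 69.82, S_ddd = 32.58
Terminal payoffs (S − K): max(236.6, 0) = 236.6, max(65.62, 0) = 65.62, max(-14.18, 0) = 0, max(-51.42, 0) = 0
Node uu (S = 213.8): V_uu = e^(−0.09)·[0.4927·236.6250 + 0.5073·65.6250] = 136.9798
Node ud (S = 99.75): V_ud = e^(−0.09)·[0.4927·65.6250 + 0.5073·0.0000] = 29.5516
Node dd (S = 46.55): V_dd = e^(−0.09)·[0.4927·0.0000 + 0.5073·0.0000] = 0.0000
Node u (S = 142.5): V_u = e^(−0.09)·[0.4927·136.9798 + 0.5073·29.5516] = 75.3841
Node d (S = 66.5): V_d = e^(−0.09)·[0.4927·29.5516 + 0.5073·0.0000] = 13.3074
Node 0 (S = 95): V_0 = e^(−0.09)·[0.4927·75.3841 + 0.5073·13.3074] = 40.1158

$40.12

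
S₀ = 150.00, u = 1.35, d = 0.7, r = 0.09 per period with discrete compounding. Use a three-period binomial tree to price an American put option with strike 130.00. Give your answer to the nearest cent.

Risk-neutral probability p = (1 + 0.09 − 0.7)/(1.35 − 0.7) = 0.3900/0.6500 = 0.6000
Terminal stock prices: S_uuu = 369.1, S_uud = 191.4, S_udd = 99.22, S_ddd = 51.45
Terminal payoffs (K − S): max(-239.1, 0) = 0, max(-61.36, 0) = 0, max(30.78, 0) = 30.78, max(78.55, 0) = 78.55
Node uu (S = 273.4): continuation = 1/1.09·[0.6000·0.0000 + 0.4000·0.0000] = 0.0000; exercise value = 0.0000 ≤ continuation, so V_uu = 0.0000
Node ud (S = 141.8): continuation = 1/1.09·[0.6000·0.0000 + 0.4000·30.7750] = 11.2936; exercise value = 0.0000 ≤ continuation, so V_ud = 11.2936
Node dd (S = 73.5): continuation = 1/1.09·[0.6000·30.7750 + 0.4000·78.5500] = 45.7661; exercise value = 56.5000 > continuation, so V_dd = 56.5000 (exercise)
Node u (S = 202.5): continuation = 1/1.09·[0.6000·0.0000 + 0.4000·11.2936] = 4.1444; exercise value = 0.0000 ≤ continuation, so V_u = 4.1444
Node d (S = 105): continuation = 1/1.09·[0.6000·11.2936 + 0.4000·56.5000] = 26.9506; exercise value = 25.0000 ≤ continuation, so V_d = 26.9506
Node 0 (S = 150): continuation = 1/1.09·[0.6000·4.1444 + 0.4000·26.9506] = 12.1715; exercise value = 0.0000 ≤ continuation, so V_0 = 12.1715

12.17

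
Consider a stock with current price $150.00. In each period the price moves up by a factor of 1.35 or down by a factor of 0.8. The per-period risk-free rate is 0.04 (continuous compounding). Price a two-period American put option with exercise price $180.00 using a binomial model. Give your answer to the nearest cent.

$36.50

Risk-neutral probability p = (e^0.04 − 0.8)/(1.35 − 0.8) = 0.2408/0.5500 = 0.4378
Terminal stock prices: S_uu = 273.4, S_ud = 162, S_dd = 96
Terminal payoffs (K − S): max(-93.38, 0) = 0, max(18, 0) = 18, max(84, 0) = 84
Node u (S = 202.5): continuation = e^(−0.04)·[0.4378·0.0000 + 0.5622·18.0000] = 9.7222; exercise value = 0.0000 ≤ continuation, so V_u = 9.7222
Node d (S = 120): continuation = e^(−0.04)·[0.4378·18.0000 + 0.5622·84.0000] = 52.9421; exercise value = 60.0000 > continuation, so V_d = 60.0000 (exercise)
Node 0 (S = 150): continuation = e^(−0.04)·[0.4378·9.7222 + 0.5622·60.0000] = 36.4970; exercise value = 30.0000 ≤ continuation, so V_0 = 36.4970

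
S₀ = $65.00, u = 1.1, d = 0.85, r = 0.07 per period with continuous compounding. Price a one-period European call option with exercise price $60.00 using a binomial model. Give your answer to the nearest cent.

$9.54

Risk-neutral probability p = (e^0.07 − 0.85)/(1.1 − 0.85) = 0.2225/0.2500 = 0.8900
Terminal stock prices: S_u = 71.5, S_d = 55.25
Terminal payoffs (S − K): max(11.5, 0) = 11.5, max(-4.75, 0) = 0
Node 0 (S = 65): V_0 = e^(−0.07)·[0.8900·11.5000 + 0.1100·0.0000] = 9.5434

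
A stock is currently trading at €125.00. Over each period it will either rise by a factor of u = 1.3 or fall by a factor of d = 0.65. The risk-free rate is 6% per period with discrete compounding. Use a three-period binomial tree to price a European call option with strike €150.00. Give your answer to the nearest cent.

€26.26

Risk-neutral probability p = (1 + 0.06 − 0.65)/(1.3 − 0.65) = 0.4100/0.6500 = 0.6308
Terminal stock prices: S_uuu = 274.6, S_uud = 137.3, S_udd = 68.66, S_ddd = 34.33
Terminal payoffs (S − K): max(124.6, 0) = 124.6, max(-12.69, 0) = 0, max(-81.34, 0) = 0, max(-115.7, 0) = 0
Node uu (S = 211.3): V_uu = 1/1.06·[0.6308·124.6250 + 0.3692·0.0000] = 74.1600
Node ud (S = 105.6): V_ud = 1/1.06·[0.6308·0.0000 + 0.3692·0.0000] = 0.0000
Node dd (S = 52.81): V_dd = 1/1.06·[0.6308·0.0000 + 0.3692·0.0000] = 0.0000
Node u (S = 162.5): V_u = 1/1.06·[0.6308·74.1600 + 0.3692·0.0000] = 44.1301
Node d (S = 81.25): V_d = 1/1.06·[0.6308·0.0000 + 0.3692·0.0000] = 0.0000
Node 0 (S = 125): V_0 = 1/1.06·[0.6308·44.1301 + 0.3692·0.0000] = 26.2603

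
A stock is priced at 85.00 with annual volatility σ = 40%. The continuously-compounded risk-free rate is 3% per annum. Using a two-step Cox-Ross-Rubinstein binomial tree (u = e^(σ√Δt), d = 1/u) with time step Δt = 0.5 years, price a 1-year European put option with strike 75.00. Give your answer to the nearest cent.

CRR parameters: u = e^(σ√Δt) = e^(0.4·√0.5) = 1.3269, d = 1/u = 0.7536
Per-period rate: rΔt = 0.03·0.5 = 0.015, so R = e^0.015 = 1.0151
Risk-neutral probability p = (e^0.015 − 0.7536)/(1.3269 − 0.7536) = 0.2615/0.5733 = 0.4561
Terminal stock prices: S_uu = 149.7, S_ud = 85, S_dd = 48.28
Terminal payoffs (K − S): max(-74.66, 0) = 0, max(-10, 0) = 0, max(26.72, 0) = 26.72
Node u (S = 112.8): V_u = e^(−0.015)·[0.4561·0.0000 + 0.5439·0.0000] = 0.0000
Node d (S = 64.06): V_d = e^(−0.015)·[0.4561·0.0000 + 0.5439·26.7225] = 14.3174
Node 0 (S = 85): V_0 = e^(−0.015)·[0.4561·0.0000 + 0.5439·14.3174] = 7.6710

7.67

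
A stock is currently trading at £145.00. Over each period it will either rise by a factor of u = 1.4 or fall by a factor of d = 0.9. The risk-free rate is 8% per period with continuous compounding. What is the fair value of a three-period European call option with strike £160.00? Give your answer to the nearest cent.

£29.99

Risk-neutral probability p = (e^0.08 − 0.9)/(1.4 − 0.9) = 0.1833/0.5000 = 0.3666
Terminal stock prices: S_uuu = 397.9, S_uud = 255.8, S_udd = 164.4, S_ddd = 105.7
Terminal payoffs (S − K): max(237.9, 0) = 237.9, max(95.78, 0) = 95.78, max(4.43, 0) = 4.43, max(-54.29, 0) = 0
Node uu (S = 284.2): V_uu = e^(−0.08)·[0.3666·237.8800 + 0.6334·95.7800] = 136.5014
Node ud (S = 182.7): V_ud = e^(−0.08)·[0.3666·95.7800 + 0.6334·4.4300] = 35.0014
Node dd (S = 117.5): V_dd = e^(−0.08)·[0.3666·4.4300 + 0.6334·0.0000] = 1.4991
Node u (S = 203): V_u = e^(−0.08)·[0.3666·136.5014 + 0.6334·35.0014] = 66.6570
Node d (S = 130.5): V_d = e^(−0.08)·[0.3666·35.0014 + 0.6334·1.4991] = 12.7207
Node 0 (S = 145): V_0 = e^(−0.08)·[0.3666·66.6570 + 0.6334·12.7207] = 29.9942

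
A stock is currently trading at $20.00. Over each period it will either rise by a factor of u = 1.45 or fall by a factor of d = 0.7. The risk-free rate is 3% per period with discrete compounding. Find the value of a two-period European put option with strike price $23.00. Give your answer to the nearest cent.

$5.16

Risk-neutral probability p = (1 + 0.03 − 0.7)/(1.45 − 0.7) = 0.3300/0.7500 = 0.4400
Terminal stock prices: S_uu = 42.05, S_ud = 20.3, S_dd = 9.8
Terminal payoffs (K − S): max(-19.05, 0) = 0, max(2.7, 0) = 2.7, max(13.2, 0) = 13.2
Node u (S = 29): V_u = 1/1.03·[0.4400·0.0000 + 0.5600·2.7000] = 1.4680
Node d (S = 14): V_d = 1/1.03·[0.4400·2.7000 + 0.5600·13.2000] = 8.3301
Node 0 (S = 20): V_0 = 1/1.03·[0.4400·1.4680 + 0.5600·8.3301] = 5.1561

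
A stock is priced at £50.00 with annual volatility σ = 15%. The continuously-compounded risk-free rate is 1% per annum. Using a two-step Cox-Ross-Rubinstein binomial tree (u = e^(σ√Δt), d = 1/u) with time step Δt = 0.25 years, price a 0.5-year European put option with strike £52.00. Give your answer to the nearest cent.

£3.24

CRR parameters: u = e^(σ√Δt) = e^(0.15·√0.25) = 1.0779, d = 1/u = 0.9277
Per-period rate: rΔt = 0.01·0.25 = 0.0025, so R = e^0.0025 = 1.0025
Risk-neutral probability p = (e^0.0025 − 0.9277)/(1.0779 − 0.9277) = 0.0748/0.1501 = 0.4979
Terminal stock prices: S_uu = 58.09, S_ud = 50, S_dd = 43.04
Terminal payoffs (K − S): max(-6.092, 0) = 0, max(2, 0) = 2, max(8.965, 0) = 8.965
Node u (S = 53.89): V_u = e^(−0.0025)·[0.4979·0.0000 + 0.5021·2.0000] = 1.0016
Node d (S = 46.39): V_d = e^(−0.0025)·[0.4979·2.0000 + 0.5021·8.9646] = 5.4830
Node 0 (S = 50): V_0 = e^(−0.0025)·[0.4979·1.0016 + 0.5021·5.4830] = 3.2435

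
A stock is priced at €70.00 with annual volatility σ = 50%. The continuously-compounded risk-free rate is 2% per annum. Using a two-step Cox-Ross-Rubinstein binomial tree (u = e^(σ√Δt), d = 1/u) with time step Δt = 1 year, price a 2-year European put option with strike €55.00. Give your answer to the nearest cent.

CRR parameters: u = e^(σ√Δt) = e^(0.5·√1) = 1.6487, d = 1/u = 0.6065
Per-period rate: rΔt = 0.02·1 = 0.02, so R = e^0.02 = 1.0202
Risk-neutral probability p = (e^0.02 − 0.6065)/(1.6487 − 0.6065) = 0.4137/1.0422 = 0.3969
Terminal stock prices: S_uu = 190.3, S_ud = 70, S_dd = 25.75
Terminal payoffs (K − S): max(-135.3, 0) = 0, max(-15, 0) = 0, max(29.25, 0) = 29.25
Node u (S = 115.4): V_u = e^(−0.02)·[0.3969·0.0000 + 0.6031·0.0000] = 0.0000
Node d (S = 42.46): V_d = e^(−0.02)·[0.3969·0.0000 + 0.6031·29.2484] = 17.2897
Node 0 (S = 70): V_0 = e^(−0.02)·[0.3969·0.0000 + 0.6031·17.2897] = 10.2206

€10.22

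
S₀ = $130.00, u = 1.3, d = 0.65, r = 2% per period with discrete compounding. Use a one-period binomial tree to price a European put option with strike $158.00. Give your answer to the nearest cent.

$31.04

Risk-neutral probability p = (1 + 0.02 − 0.65)/(1.3 − 0.65) = 0.3700/0.6500 = 0.5692
Terminal stock prices: S_u = 169, S_d = 84.5
Terminal payoffs (K − S): max(-11, 0) = 0, max(73.5, 0) = 73.5
Node 0 (S = 130): V_0 = 1/1.02·[0.5692·0.0000 + 0.4308·73.5000] = 31.0407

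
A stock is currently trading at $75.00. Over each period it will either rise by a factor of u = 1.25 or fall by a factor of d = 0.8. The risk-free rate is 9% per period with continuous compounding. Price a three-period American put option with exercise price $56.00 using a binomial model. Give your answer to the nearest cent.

$0.80

Risk-neutral probability p = (e^0.09 − 0.8)/(1.25 − 0.8) = 0.2942/0.4500 = 0.6537
Terminal stock prices: S_uuu = 146.5, S_uud = 93.75, S_udd = 60, S_ddd = 38.4
Terminal payoffs (K − S): max(-90.48, 0) = 0, max(-37.75, 0) = 0, max(-4, 0) = 0, max(17.6, 0) = 17.6
Node uu (S = 117.2): continuation = e^(−0.09)·[0.6537·0.0000 + 0.3463·0.0000] = 0.0000; exercise value = 0.0000 ≤ continuation, so V_uu = 0.0000
Node ud (S = 75): continuation = e^(−0.09)·[0.6537·0.0000 + 0.3463·0.0000] = 0.0000; exercise value = 0.0000 ≤ continuation, so V_ud = 0.0000
Node dd (S = 48): continuation = e^(−0.09)·[0.6537·0.0000 + 0.3463·17.6000] = 5.5700; exercise value = 8.0000 > continuation, so V_dd = 8.0000 (exercise)
Node u (S = 93.75): continuation = e^(−0.09)·[0.6537·0.0000 + 0.3463·0.0000] = 0.0000; exercise value = 0.0000 ≤ continuation, so V_u = 0.0000
Node d (S = 60): continuation = e^(−0.09)·[0.6537·0.0000 + 0.3463·8.0000] = 2.5318; exercise value = 0.0000 ≤ continuation, so V_d = 2.5318
Node 0 (S = 75): continuation = e^(−0.09)·[0.6537·0.0000 + 0.3463·2.5318] = 0.8013; exercise value = 0.0000 ≤ continuation, so V_0 = 0.8013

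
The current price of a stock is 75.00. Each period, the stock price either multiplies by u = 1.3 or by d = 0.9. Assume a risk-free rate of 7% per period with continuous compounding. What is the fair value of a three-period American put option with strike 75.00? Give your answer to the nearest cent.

Risk-neutral probability p = (e^0.07 − 0.9)/(1.3 − 0.9) = 0.1725/0.4000 = 0.4313
Terminal stock prices: S_uuu = 164.8, S_uud = 114.1, S_udd = 78.98, S_ddd = 54.68
Terminal payoffs (K − S): max(-89.78, 0) = 0, max(-39.08, 0) = 0, max(-3.975, 0) = 0, max(20.32, 0) = 20.32
Node uu (S = 126.8): continuation = e^(−0.07)·[0.4313·0.0000 + 0.5687·0.0000] = 0.0000; exercise value = 0.0000 ≤ continuation, so V_uu = 0.0000
Node ud (S = 87.75): continuation = e^(−0.07)·[0.4313·0.0000 + 0.5687·0.0000] = 0.0000; exercise value = 0.0000 ≤ continuation, so V_ud = 0.0000
Node dd (S = 60.75): continuation = e^(−0.07)·[0.4313·0.0000 + 0.5687·20.3250] = 10.7779; exercise value = 14.2500 > continuation, so V_dd = 14.2500 (exercise)
Node u (S = 97.5): continuation = e^(−0.07)·[0.4313·0.0000 + 0.5687·0.0000] = 0.0000; exercise value = 0.0000 ≤ continuation, so V_u = 0.0000
Node d (S = 67.5): continuation = e^(−0.07)·[0.4313·0.0000 + 0.5687·14.2500] = 7.5565; exercise value = 7.5000 ≤ continuation, so V_d = 7.5565
Node 0 (S = 75): continuation = e^(−0.07)·[0.4313·0.0000 + 0.5687·7.5565] = 4.0071; exercise value = 0.0000 ≤ continuation, so V_0 = 4.0071

4.01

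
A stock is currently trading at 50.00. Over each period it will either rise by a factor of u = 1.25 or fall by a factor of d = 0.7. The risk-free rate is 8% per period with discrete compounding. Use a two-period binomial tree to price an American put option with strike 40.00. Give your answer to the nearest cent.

Risk-neutral probability p = (1 + 0.08 − 0.7)/(1.25 − 0.7) = 0.3800/0.5500 = 0.6909
Terminal stock prices: S_uu = 78.12, S_ud = 43.75, S_dd = 24.5
Terminal payoffs (K − S): max(-38.12, 0) = 0, max(-3.75, 0) = 0, max(15.5, 0) = 15.5
Node u (S = 62.5): continuation = 1/1.08·[0.6909·0.0000 + 0.3091·0.0000] = 0.0000; exercise value = 0.0000 ≤ continuation, so V_u = 0.0000
Node d (S = 35): continuation = 1/1.08·[0.6909·0.0000 + 0.3091·15.5000] = 4.4360; exercise value = 5.0000 > continuation, so V_d = 5.0000 (exercise)
Node 0 (S = 50): continuation = 1/1.08·[0.6909·0.0000 + 0.3091·5.0000] = 1.4310; exercise value = 0.0000 ≤ continuation, so V_0 = 1.4310

1.43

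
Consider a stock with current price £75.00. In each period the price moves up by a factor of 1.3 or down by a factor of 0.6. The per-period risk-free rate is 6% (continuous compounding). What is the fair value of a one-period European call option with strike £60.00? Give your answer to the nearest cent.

Risk-neutral probability p = (e^0.06 − 0.6)/(1.3 − 0.6) = 0.4618/0.7000 = 0.6598
Terminal stock prices: S_u = 97.5, S_d = 45
Terminal payoffs (S − K): max(37.5, 0) = 37.5, max(-15, 0) = 0
Node 0 (S = 75): V_0 = e^(−0.06)·[0.6598·37.5000 + 0.3402·0.0000] = 23.3004

£23.30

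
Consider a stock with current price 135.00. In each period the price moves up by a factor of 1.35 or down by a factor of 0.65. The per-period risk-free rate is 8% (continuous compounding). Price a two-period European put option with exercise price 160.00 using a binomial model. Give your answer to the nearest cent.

29.43

Risk-neutral probability p = (e^0.08 − 0.65)/(1.35 − 0.65) = 0.4333/0.7000 = 0.6190
Terminal stock prices: S_uu = 246, S_ud = 118.5, S_dd = 57.04
Terminal payoffs (K − S): max(-86.04, 0) = 0, max(41.54, 0) = 41.54, max(103, 0) = 103
Node u (S = 182.2): V_u = e^(−0.08)·[0.6190·0.0000 + 0.3810·41.5375] = 14.6098
Node d (S = 87.75): V_d = e^(−0.08)·[0.6190·41.5375 + 0.3810·102.9625] = 59.9486
Node 0 (S = 135): V_0 = e^(−0.08)·[0.6190·14.6098 + 0.3810·59.9486] = 29.4333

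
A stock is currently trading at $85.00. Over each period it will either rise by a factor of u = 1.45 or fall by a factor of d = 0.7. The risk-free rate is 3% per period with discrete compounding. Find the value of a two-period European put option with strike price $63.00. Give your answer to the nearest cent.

$6.31

Risk-neutral probability p = (1 + 0.03 − 0.7)/(1.45 − 0.7) = 0.3300/0.7500 = 0.4400
Terminal stock prices: S_uu = 178.7, S_ud = 86.27, S_dd = 41.65
Terminal payoffs (K − S): max(-115.7, 0) = 0, max(-23.27, 0) = 0, max(21.35, 0) = 21.35
Node u (S = 123.2): V_u = 1/1.03·[0.4400·0.0000 + 0.5600·0.0000] = 0.0000
Node d (S = 59.5): V_d = 1/1.03·[0.4400·0.0000 + 0.5600·21.3500] = 11.6078
Node 0 (S = 85): V_0 = 1/1.03·[0.4400·0.0000 + 0.5600·11.6078] = 6.3110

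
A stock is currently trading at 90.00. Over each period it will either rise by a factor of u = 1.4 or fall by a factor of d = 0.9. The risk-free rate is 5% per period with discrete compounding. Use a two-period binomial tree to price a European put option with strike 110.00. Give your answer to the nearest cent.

16.49

Risk-neutral probability p = (1 + 0.05 − 0.9)/(1.4 − 0.9) = 0.1500/0.5000 = 0.3000
Terminal stock prices: S_uu = 176.4, S_ud = 113.4, S_dd = 72.9
Terminal payoffs (K − S): max(-66.4, 0) = 0, max(-3.4, 0) = 0, max(37.1, 0) = 37.1
Node u (S = 126): V_u = 1/1.05·[0.3000·0.0000 + 0.7000·0.0000] = 0.0000
Node d (S = 81): V_d = 1/1.05·[0.3000·0.0000 + 0.7000·37.1000] = 24.7333
Node 0 (S = 90): V_0 = 1/1.05·[0.3000·0.0000 + 0.7000·24.7333] = 16.4889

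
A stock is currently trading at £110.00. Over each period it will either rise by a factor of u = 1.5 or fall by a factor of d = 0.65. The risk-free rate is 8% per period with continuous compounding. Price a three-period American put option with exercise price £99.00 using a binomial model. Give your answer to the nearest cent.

Risk-neutral probability p = (e^0.08 − 0.65)/(1.5 − 0.65) = 0.4333/0.8500 = 0.5097
Terminal stock prices: S_uuu = 371.2, S_uud = 160.9, S_udd = 69.71, S_ddd = 30.21
Terminal payoffs (K − S): max(-272.2, 0) = 0, max(-61.88, 0) = 0, max(29.29, 0) = 29.29, max(68.79, 0) = 68.79
Node uu (S = 247.5): continuation = e^(−0.08)·[0.5097·0.0000 + 0.4903·0.0000] = 0.0000; exercise value = 0.0000 ≤ continuation, so V_uu = 0.0000
Node ud (S = 107.2): continuation = e^(−0.08)·[0.5097·0.0000 + 0.4903·29.2875] = 13.2543; exercise value = 0.0000 ≤ continuation, so V_ud = 13.2543
Node dd (S = 46.48): continuation = e^(−0.08)·[0.5097·29.2875 + 0.4903·68.7912] = 44.9135; exercise value = 52.5250 > continuation, so V_dd = 52.5250 (exercise)
Node u (S = 165): continuation = e^(−0.08)·[0.5097·0.0000 + 0.4903·13.2543] = 5.9983; exercise value = 0.0000 ≤ continuation, so V_u = 5.9983
Node d (S = 71.5): continuation = e^(−0.08)·[0.5097·13.2543 + 0.4903·52.5250] = 30.0075; exercise value = 27.5000 ≤ continuation, so V_d = 30.0075
Node 0 (S = 110): continuation = e^(−0.08)·[0.5097·5.9983 + 0.4903·30.0075] = 16.4027; exercise value = 0.0000 ≤ continuation, so V_0 = 16.4027

£16.40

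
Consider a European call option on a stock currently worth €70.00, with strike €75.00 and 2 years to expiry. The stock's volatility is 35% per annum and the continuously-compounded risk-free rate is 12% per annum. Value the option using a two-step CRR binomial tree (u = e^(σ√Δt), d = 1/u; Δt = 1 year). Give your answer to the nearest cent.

€18.18

CRR parameters: u = e^(σ√Δt) = e^(0.35·√1) = 1.4191, d = 1/u = 0.7047
Per-period rate: rΔt = 0.12·1 = 0.12, so R = e^0.12 = 1.1275
Risk-neutral probability p = (e^0.12 − 0.7047)/(1.4191 − 0.7047) = 0.4228/0.7144 = 0.5919
Terminal stock prices: S_uu = 141, S_ud = 70, S_dd = 34.76
Terminal payoffs (S − K): max(65.96, 0) = 65.96, max(-5, 0) = 0, max(-40.24, 0) = 0
Node u (S = 99.33): V_u = e^(−0.12)·[0.5919·65.9627 + 0.4081·0.0000] = 34.6257
Node d (S = 49.33): V_d = e^(−0.12)·[0.5919·0.0000 + 0.4081·0.0000] = 0.0000
Node 0 (S = 70): V_0 = e^(−0.12)·[0.5919·34.6257 + 0.4081·0.0000] = 18.1760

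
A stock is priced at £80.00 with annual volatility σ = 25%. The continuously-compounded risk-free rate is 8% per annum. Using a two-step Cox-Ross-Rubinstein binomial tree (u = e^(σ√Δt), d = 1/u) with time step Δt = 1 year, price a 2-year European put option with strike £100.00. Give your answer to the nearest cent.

CRR parameters: u = e^(σ√Δt) = e^(0.25·√1) = 1.2840, d = 1/u = 0.7788
Per-period rate: rΔt = 0.08·1 = 0.08, so R = e^0.08 = 1.0833
Risk-neutral probability p = (e^0.08 − 0.7788)/(1.2840 − 0.7788) = 0.3045/0.5052 = 0.6027
Terminal stock prices: S_uu = 131.9, S_ud = 80, S_dd = 48.52
Terminal payoffs (K − S): max(-31.9, 0) = 0, max(20, 0) = 20, max(51.48, 0) = 51.48
Node u (S = 102.7): V_u = e^(−0.08)·[0.6027·0.0000 + 0.3973·20.0000] = 7.3355
Node d (S = 62.3): V_d = e^(−0.08)·[0.6027·20.0000 + 0.3973·51.4775] = 30.0076
Node 0 (S = 80): V_0 = e^(−0.08)·[0.6027·7.3355 + 0.3973·30.0076] = 15.0871

£15.09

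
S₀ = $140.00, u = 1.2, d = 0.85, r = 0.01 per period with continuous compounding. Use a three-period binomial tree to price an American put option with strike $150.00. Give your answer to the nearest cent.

Risk-neutral probability p = (e^0.01 − 0.85)/(1.2 − 0.85) = 0.1601/0.3500 = 0.4573
Terminal stock prices: S_uuu = 241.9, S_uud = 171.4, S_udd = 121.4, S_ddd = 85.98
Terminal payoffs (K − S): max(-91.92, 0) = 0, max(-21.36, 0) = 0, max(28.62, 0) = 28.62, max(64.02, 0) = 64.02
Node uu (S = 201.6): continuation = e^(−0.01)·[0.4573·0.0000 + 0.5427·0.0000] = 0.0000; exercise value = 0.0000 ≤ continuation, so V_uu = 0.0000
Node ud (S = 142.8): continuation = e^(−0.01)·[0.4573·0.0000 + 0.5427·28.6200] = 15.3779; exercise value = 7.2000 ≤ continuation, so V_ud = 15.3779
Node dd (S = 101.1): continuation = e^(−0.01)·[0.4573·28.6200 + 0.5427·64.0225] = 47.3575; exercise value = 48.8500 > continuation, so V_dd = 48.8500 (exercise)
Node u (S = 168): continuation = e^(−0.01)·[0.4573·0.0000 + 0.5427·15.3779] = 8.2628; exercise value = 0.0000 ≤ continuation, so V_u = 8.2628
Node d (S = 119): continuation = e^(−0.01)·[0.4573·15.3779 + 0.5427·48.8500] = 33.2099; exercise value = 31.0000 ≤ continuation, so V_d = 33.2099
Node 0 (S = 140): continuation = e^(−0.01)·[0.4573·8.2628 + 0.5427·33.2099] = 21.5850; exercise value = 10.0000 ≤ continuation, so V_0 = 21.5850

$21.58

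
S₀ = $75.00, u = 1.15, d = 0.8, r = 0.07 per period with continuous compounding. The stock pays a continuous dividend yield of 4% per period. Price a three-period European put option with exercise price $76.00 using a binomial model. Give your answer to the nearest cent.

Per-period risk-free factor R = e^0.07 = 1.0725; dividend-adjusted growth = e^(0.07−0.04) = 1.0305.
Risk-neutral probability p = (1.0305 − 0.8)/(1.15 − 0.8) = 0.2305/0.3500 = 0.6584
Terminal stock prices: S_uuu = 114.1, S_uud = 79.35, S_udd = 55.2, S_ddd = 38.4
Terminal payoffs (K − S): max(-38.07, 0) = 0, max(-3.35, 0) = 0, max(20.8, 0) = 20.8, max(37.6, 0) = 37.6
Node uu (S = 99.19): V_uu = e^(−0.07)·[0.6584·0.0000 + 0.3416·0.0000] = 0.0000
Node ud (S = 69): V_ud = e^(−0.07)·[0.6584·0.0000 + 0.3416·20.8000] = 6.6241
Node dd (S = 48): V_dd = e^(−0.07)·[0.6584·20.8000 + 0.3416·37.6000] = 24.7440
Node u (S = 86.25): V_u = e^(−0.07)·[0.6584·0.0000 + 0.3416·6.6241] = 2.1096
Node d (S = 60): V_d = e^(−0.07)·[0.6584·6.6241 + 0.3416·24.7440] = 11.9469
Node 0 (S = 75): V_0 = e^(−0.07)·[0.6584·2.1096 + 0.3416·11.9469] = 5.0998

$5.10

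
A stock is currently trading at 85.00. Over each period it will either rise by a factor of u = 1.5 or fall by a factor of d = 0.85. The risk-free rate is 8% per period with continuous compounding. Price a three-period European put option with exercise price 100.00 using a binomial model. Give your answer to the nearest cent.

Risk-neutral probability p = (e^0.08 − 0.85)/(1.5 − 0.85) = 0.2333/0.6500 = 0.3589
Terminal stock prices: S_uuu = 286.9, S_uud = 162.6, S_udd = 92.12, S_ddd = 52.2
Terminal payoffs (K − S): max(-186.9, 0) = 0, max(-62.56, 0) = 0, max(7.881, 0) = 7.881, max(47.8, 0) = 47.8
Node uu (S = 191.2): V_uu = e^(−0.08)·[0.3589·0.0000 + 0.6411·0.0000] = 0.0000
Node ud (S = 108.4): V_ud = e^(−0.08)·[0.3589·0.0000 + 0.6411·7.8813] = 4.6642
Node dd (S = 61.41): V_dd = e^(−0.08)·[0.3589·7.8813 + 0.6411·47.7994] = 30.8991
Node u (S = 127.5): V_u = e^(−0.08)·[0.3589·0.0000 + 0.6411·4.6642] = 2.7603
Node d (S = 72.25): V_d = e^(−0.08)·[0.3589·4.6642 + 0.6411·30.8991] = 19.8316
Node 0 (S = 85): V_0 = e^(−0.08)·[0.3589·2.7603 + 0.6411·19.8316] = 12.6510

12.65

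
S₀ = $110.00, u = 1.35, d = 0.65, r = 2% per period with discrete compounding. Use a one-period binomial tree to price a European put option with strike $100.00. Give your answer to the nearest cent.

Risk-neutral probability p = (1 + 0.02 − 0.65)/(1.35 − 0.65) = 0.3700/0.7000 = 0.5286
Terminal stock prices: S_u = 148.5, S_d = 71.5
Terminal payoffs (K − S): max(-48.5, 0) = 0, max(28.5, 0) = 28.5
Node 0 (S = 110): V_0 = 1/1.02·[0.5286·0.0000 + 0.4714·28.5000] = 13.1723

$13.17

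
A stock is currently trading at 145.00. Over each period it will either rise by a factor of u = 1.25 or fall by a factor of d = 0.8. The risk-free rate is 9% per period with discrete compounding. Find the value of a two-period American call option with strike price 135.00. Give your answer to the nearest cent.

Risk-neutral probability p = (1 + 0.09 − 0.8)/(1.25 − 0.8) = 0.2900/0.4500 = 0.6444
Terminal stock prices: S_uu = 226.6, S_ud = 145, S_dd = 92.8
Terminal payoffs (S − K): max(91.56, 0) = 91.56, max(10, 0) = 10, max(-42.2, 0) = 0
Node u (S = 181.2): continuation = 1/1.09·[0.6444·91.5625 + 0.3556·10.0000] = 57.3968; exercise value = 46.2500 ≤ continuation, so V_u = 57.3968
Node d (S = 116): continuation = 1/1.09·[0.6444·10.0000 + 0.3556·0.0000] = 5.9123; exercise value = 0.0000 ≤ continuation, so V_d = 5.9123
Node 0 (S = 145): continuation = 1/1.09·[0.6444·57.3968 + 0.3556·5.9123] = 35.8635; exercise value = 10.0000 ≤ continuation, so V_0 = 35.8635

35.86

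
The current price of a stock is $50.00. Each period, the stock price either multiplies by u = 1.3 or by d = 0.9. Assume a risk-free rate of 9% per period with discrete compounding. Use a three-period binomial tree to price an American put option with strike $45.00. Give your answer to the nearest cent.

$1.04

Risk-neutral probability p = (1 + 0.09 − 0.9)/(1.3 − 0.9) = 0.1900/0.4000 = 0.4750
Terminal stock prices: S_uuu = 109.9, S_uud = 76.05, S_udd = 52.65, S_ddd = 36.45
Terminal payoffs (K − S): max(-64.85, 0) = 0, max(-31.05, 0) = 0, max(-7.65, 0) = 0, max(8.55, 0) = 8.55
Node uu (S = 84.5): continuation = 1/1.09·[0.4750·0.0000 + 0.5250·0.0000] = 0.0000; exercise value = 0.0000 ≤ continuation, so V_uu = 0.0000
Node ud (S = 58.5): continuation = 1/1.09·[0.4750·0.0000 + 0.5250·0.0000] = 0.0000; exercise value = 0.0000 ≤ continuation, so V_ud = 0.0000
Node dd (S = 40.5): continuation = 1/1.09·[0.4750·0.0000 + 0.5250·8.5500] = 4.1181; exercise value = 4.5000 > continuation, so V_dd = 4.5000 (exercise)
Node u (S = 65): continuation = 1/1.09·[0.4750·0.0000 + 0.5250·0.0000] = 0.0000; exercise value = 0.0000 ≤ continuation, so V_u = 0.0000
Node d (S = 45): continuation = 1/1.09·[0.4750·0.0000 + 0.5250·4.5000] = 2.1674; exercise value = 0.0000 ≤ continuation, so V_d = 2.1674
Node 0 (S = 50): continuation = 1/1.09·[0.4750·0.0000 + 0.5250·2.1674] = 1.0439; exercise value = 0.0000 ≤ continuation, so V_0 = 1.0439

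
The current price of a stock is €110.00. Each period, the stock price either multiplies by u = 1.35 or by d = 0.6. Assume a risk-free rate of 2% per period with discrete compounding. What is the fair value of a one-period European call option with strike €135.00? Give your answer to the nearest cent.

€7.41

Risk-neutral probability p = (1 + 0.02 − 0.6)/(1.35 − 0.6) = 0.4200/0.7500 = 0.5600
Terminal stock prices: S_u = 148.5, S_d = 66
Terminal payoffs (S − K): max(13.5, 0) = 13.5, max(-69, 0) = 0
Node 0 (S = 110): V_0 = 1/1.02·[0.5600·13.5000 + 0.4400·0.0000] = 7.4118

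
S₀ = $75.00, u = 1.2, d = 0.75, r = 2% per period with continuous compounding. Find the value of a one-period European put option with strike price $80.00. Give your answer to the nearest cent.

Risk-neutral probability p = (e^0.02 − 0.75)/(1.2 − 0.75) = 0.2702/0.4500 = 0.6004
Terminal stock prices: S_u = 90, S_d = 56.25
Terminal payoffs (K − S): max(-10, 0) = 0, max(23.75, 0) = 23.75
Node 0 (S = 75): V_0 = e^(−0.02)·[0.6004·0.0000 + 0.3996·23.7500] = 9.3015

$9.30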